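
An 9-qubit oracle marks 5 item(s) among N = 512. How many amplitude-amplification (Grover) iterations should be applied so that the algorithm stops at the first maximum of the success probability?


After j Grover iterations the success probability is P(j) = sin^2((2j+1)*theta), where sin(theta) = sqrt(k/N).
N = 2^9 = 512, k = 5
sin(theta) = sqrt(k/N) = 0.09882117688
theta = arcsin(sqrt(k/N)) = 0.0989827296 rad
P(j) reaches its first maximum when (2j+1)*theta is as close as possible to pi/2, i.e. j = round(pi/(4*theta) - 1/2).
pi/(4*theta) - 1/2 = 7.4347
(For comparison, the common estimate pi/4 * sqrt(N/k) = 7.9477; the exact maximiser is used here.)
Optimal iterations = 7

7


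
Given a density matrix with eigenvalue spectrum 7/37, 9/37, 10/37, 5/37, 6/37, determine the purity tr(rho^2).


tr(rho^2) = sum of eigenvalues squared
= (7/37)^2 + (9/37)^2 + (10/37)^2 + (5/37)^2 + (6/37)^2
= (49 + 81 + 100 + 25 + 36) / 1369
= 291/1369
= 0.2126

0.2126


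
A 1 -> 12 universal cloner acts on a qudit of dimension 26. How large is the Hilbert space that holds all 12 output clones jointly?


Output space = H^(tensor 12) where dim(H) = 26
dim = 26^12
= 676 (after 2 factors)
= 17576 (after 3 factors)
= 456976 (after 4 factors)
= 11881376 (after 5 factors)
= 308915776 (after 6 factors)
= 8031810176 (after 7 factors)
= 208827064576 (after 8 factors)
= 5429503678976 (after 9 factors)
= 141167095653376 (after 10 factors)
= 3670344486987776 (after 11 factors)
= 95428956661682176 (after 12 factors)
= 95428956661682176

95428956661682176


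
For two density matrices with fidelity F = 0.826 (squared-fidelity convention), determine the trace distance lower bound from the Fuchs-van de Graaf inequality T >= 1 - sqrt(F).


Fuchs-van de Graaf (squared-fidelity convention): 1 - sqrt(F) <= T <= sqrt(1 - F).
Lower bound: T >= 1 - sqrt(F)
sqrt(F) = sqrt(0.826) = 0.9088
T >= 1 - 0.9088
T >= 0.0912

0.0912


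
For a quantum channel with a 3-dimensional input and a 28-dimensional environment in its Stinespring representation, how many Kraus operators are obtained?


Tracing out the environment in an orthonormal basis {|i>_E} gives Kraus operators K_i = <i|_E U |0>_E.
Number of Kraus operators = dim(H_env) = d_env
= 28

28


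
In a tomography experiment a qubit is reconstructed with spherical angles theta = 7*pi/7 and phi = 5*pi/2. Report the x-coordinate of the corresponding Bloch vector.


theta = 3.1416, phi = 7.8540
r_x = sin(theta)*cos(phi) = 0.0000 * 0.0000
r_x = 0.0000

0.0000


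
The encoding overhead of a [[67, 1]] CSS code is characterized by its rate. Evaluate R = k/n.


Code rate R = k/n
= 1/67
= 0.0149

0.0149


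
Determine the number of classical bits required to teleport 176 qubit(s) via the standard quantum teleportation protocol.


Quantum teleportation requires 2 classical bits per qubit teleported.
176 qubit(s) -> 2 * 176 = 352 classical bits

352


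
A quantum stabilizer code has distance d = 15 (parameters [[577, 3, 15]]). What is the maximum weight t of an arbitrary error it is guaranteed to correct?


Code parameters: [[577, 3, 15]], distance d = 15.
Number of correctable errors = floor((d-1)/2)
= floor((15 - 1)/2)
= floor(14/2)
= 7

7


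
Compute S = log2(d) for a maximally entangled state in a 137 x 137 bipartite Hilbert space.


For a maximally entangled state in d x d:
S = log2(d) = log2(137)
= 7.0980

7.0980


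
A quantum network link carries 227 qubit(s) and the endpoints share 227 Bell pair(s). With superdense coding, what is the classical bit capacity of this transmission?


Superdense coding allows 2 classical bits per shared entangled pair.
227 pair(s) -> 2 * 227 = 454 classical bits

454


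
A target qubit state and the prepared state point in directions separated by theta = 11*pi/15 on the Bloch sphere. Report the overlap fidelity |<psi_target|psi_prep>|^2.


For states separated by angle theta on Bloch sphere:
F = cos^2(theta/2)
theta = 11*pi/15 = 2.3038
theta/2 = 1.1519
cos(theta/2) = 0.4067
F = 0.1654

0.1654


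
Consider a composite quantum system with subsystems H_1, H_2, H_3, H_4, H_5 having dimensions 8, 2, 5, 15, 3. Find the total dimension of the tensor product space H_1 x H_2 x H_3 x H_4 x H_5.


dim(H_1 x H_2 x H_3 x H_4 x H_5) = 8 * 2 * 5 * 15 * 3
= 16 * 5 * 15 * 3
= 80 * 15 * 3
= 1200 * 3
= 3600

3600


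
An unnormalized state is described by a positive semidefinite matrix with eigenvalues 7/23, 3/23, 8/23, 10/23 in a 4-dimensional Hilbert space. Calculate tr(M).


tr(M) = sum of eigenvalues
= 7/23 + 3/23 + 8/23 + 10/23
= 28/23
= 1.2174

1.2174


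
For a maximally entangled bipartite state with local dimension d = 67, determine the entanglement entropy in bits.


For a maximally entangled state in d x d:
S = log2(d) = log2(67)
= 6.0661

6.0661


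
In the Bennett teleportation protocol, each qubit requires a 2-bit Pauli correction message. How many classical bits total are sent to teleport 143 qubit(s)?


Quantum teleportation requires 2 classical bits per qubit teleported.
143 qubit(s) -> 2 * 143 = 286 classical bits

286


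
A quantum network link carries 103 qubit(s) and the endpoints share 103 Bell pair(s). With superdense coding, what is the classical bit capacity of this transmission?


Superdense coding allows 2 classical bits per shared entangled pair.
103 pair(s) -> 2 * 103 = 206 classical bits

206


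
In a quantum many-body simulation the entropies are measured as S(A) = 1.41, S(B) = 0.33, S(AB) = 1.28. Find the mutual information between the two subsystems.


I(A:B) = S(A) + S(B) - S(AB)
= 1.41 + 0.33 - 1.28
= 0.4600

0.4600


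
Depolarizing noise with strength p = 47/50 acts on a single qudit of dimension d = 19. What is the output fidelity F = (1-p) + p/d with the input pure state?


F = (1-p) + p/d
= (1 - 0.9400) + 0.9400/19
= 0.0600 + 0.0495
= 0.1095

0.1095


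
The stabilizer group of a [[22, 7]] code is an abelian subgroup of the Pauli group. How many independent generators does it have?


For an [[n,k]] stabilizer code:
Number of stabilizer generators = n - k
= 22 - 7
= 15

15


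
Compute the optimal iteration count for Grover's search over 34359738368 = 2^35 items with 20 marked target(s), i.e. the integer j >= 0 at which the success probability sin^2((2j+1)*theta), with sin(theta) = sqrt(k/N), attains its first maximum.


After j Grover iterations the success probability is P(j) = sin^2((2j+1)*theta), where sin(theta) = sqrt(k/N).
N = 2^35 = 34359738368, k = 20
sin(theta) = sqrt(k/N) = 2.412626389e-05
theta = arcsin(sqrt(k/N)) = 2.412626389e-05 rad
P(j) reaches its first maximum when (2j+1)*theta is as close as possible to pi/2, i.e. j = round(pi/(4*theta) - 1/2).
pi/(4*theta) - 1/2 = 32553.1588
(For comparison, the common estimate pi/4 * sqrt(N/k) = 32553.6588; the exact maximiser is used here.)
Optimal iterations = 32553

32553


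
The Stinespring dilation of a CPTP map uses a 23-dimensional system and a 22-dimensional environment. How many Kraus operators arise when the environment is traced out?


Tracing out the environment in an orthonormal basis {|i>_E} gives Kraus operators K_i = <i|_E U |0>_E.
Number of Kraus operators = dim(H_env) = d_env
= 22

22


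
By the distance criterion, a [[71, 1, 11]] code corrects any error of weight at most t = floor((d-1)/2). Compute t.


Code parameters: [[71, 1, 11]], distance d = 11.
Number of correctable errors = floor((d-1)/2)
= floor((11 - 1)/2)
= floor(10/2)
= 5

5


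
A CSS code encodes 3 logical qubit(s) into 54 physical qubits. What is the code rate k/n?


Code rate R = k/n
= 3/54
= 0.0556

0.0556


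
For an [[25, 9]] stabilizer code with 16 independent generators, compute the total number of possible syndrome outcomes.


Each stabilizer generator gives a binary (+1 or -1) measurement outcome.
With 16 independent generators:
Total syndromes = 2^16
= 65536

65536


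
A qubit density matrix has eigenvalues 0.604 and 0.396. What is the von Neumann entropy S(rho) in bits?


S = -p*log2(p) - (1-p)*log2(1-p)
p = 0.6040, 1-p = 0.3960
= -0.6040 * log2(0.6040) - 0.3960 * log2(0.3960)
= -(-0.4393) - (-0.5292)
= 0.9686

0.9686


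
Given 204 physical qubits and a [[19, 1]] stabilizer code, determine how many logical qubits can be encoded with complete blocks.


Each code block uses 19 physical qubits for 1 logical qubit(s).
Number of complete blocks = floor(204 / 19) = 10
Logical qubits = 10 * 1
= 10

10


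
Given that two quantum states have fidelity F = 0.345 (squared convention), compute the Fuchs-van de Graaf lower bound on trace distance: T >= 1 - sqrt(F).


Fuchs-van de Graaf (squared-fidelity convention): 1 - sqrt(F) <= T <= sqrt(1 - F).
Lower bound: T >= 1 - sqrt(F)
sqrt(F) = sqrt(0.345) = 0.5874
T >= 1 - 0.5874
T >= 0.4126

0.4126


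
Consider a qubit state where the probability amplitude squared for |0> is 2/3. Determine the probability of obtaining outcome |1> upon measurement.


|alpha|^2 = 2/3 = 0.6667
|beta|^2 = 1 - 2/3 = 1/3 = 0.3333
P(|1>) = |beta|^2 = 0.3333

0.3333


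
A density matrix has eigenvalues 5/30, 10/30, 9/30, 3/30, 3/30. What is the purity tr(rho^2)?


tr(rho^2) = sum of eigenvalues squared
= (5/30)^2 + (10/30)^2 + (9/30)^2 + (3/30)^2 + (3/30)^2
= (25 + 100 + 81 + 9 + 9) / 900
= 224/900
= 0.2489

0.2489


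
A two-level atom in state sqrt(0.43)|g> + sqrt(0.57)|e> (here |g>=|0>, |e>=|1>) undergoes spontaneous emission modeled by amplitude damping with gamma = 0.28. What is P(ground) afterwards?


For amplitude damping with parameter gamma on state sqrt(a)|0> + sqrt(b)|1>:
alpha^2 = 0.43, beta^2 = 0.57
P(|0>) = alpha^2 + gamma * beta^2
= 0.43 + 0.28 * 0.57
= 0.43 + 0.1596
= 0.5896

0.5896


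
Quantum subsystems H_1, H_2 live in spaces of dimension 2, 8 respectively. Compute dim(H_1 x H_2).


dim(H_1 x H_2) = 2 * 8
= 16

16


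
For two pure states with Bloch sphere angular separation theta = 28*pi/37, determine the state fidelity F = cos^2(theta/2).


For states separated by angle theta on Bloch sphere:
F = cos^2(theta/2)
theta = 28*pi/37 = 2.3774
theta/2 = 1.1887
cos(theta/2) = 0.3729
F = 0.1390

0.1390


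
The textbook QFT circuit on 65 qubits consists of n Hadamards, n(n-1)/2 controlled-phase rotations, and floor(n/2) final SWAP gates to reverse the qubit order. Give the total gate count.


Hadamard gates: 65
Controlled rotations: n*(n-1)/2 = 65*64/2 = 2080
SWAP gates: floor(n/2) = floor(65/2) = 32
Total = 65 + 2080 + 32
= 2177

2177


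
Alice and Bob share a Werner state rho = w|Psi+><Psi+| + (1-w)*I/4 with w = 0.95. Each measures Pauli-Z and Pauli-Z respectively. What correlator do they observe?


|Psi+> = (|01> + |10>)/sqrt(2)
For the pure Bell state, <Z_A Z_B> = -1 (Bell-state Pauli correlator).
The maximally-mixed part I/4 has tr(I/4 * P tensor P) = 0 for any traceless Pauli P.
So <Z_A Z_B>_rho = w * (-1) + (1 - w) * 0
= 0.95 * (-1)
= -0.9500

-0.9500


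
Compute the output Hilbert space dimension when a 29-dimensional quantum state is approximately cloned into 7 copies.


Output space = H^(tensor 7) where dim(H) = 29
dim = 29^7
= 841 (after 2 factors)
= 24389 (after 3 factors)
= 707281 (after 4 factors)
= 20511149 (after 5 factors)
= 594823321 (after 6 factors)
= 17249876309 (after 7 factors)
= 17249876309

17249876309


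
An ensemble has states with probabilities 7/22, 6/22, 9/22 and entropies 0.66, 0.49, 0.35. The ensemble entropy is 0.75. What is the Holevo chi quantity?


chi = S(rho) - sum_i p_i * S(rho_i)
Weighted entropy = 7/22 * 0.66 + 6/22 * 0.49 + 9/22 * 0.35
= 0.4868
chi = 0.75 - 0.4868
= 0.2632

0.2632


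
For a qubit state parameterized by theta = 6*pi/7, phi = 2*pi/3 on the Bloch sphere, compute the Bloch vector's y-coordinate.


theta = 2.6928, phi = 2.0944
r_y = sin(theta)*sin(phi) = 0.4339 * 0.8660
r_y = 0.3758

0.3758


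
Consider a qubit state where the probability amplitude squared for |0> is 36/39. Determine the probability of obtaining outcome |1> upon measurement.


|alpha|^2 = 36/39 = 0.9231
|beta|^2 = 1 - 36/39 = 3/39 = 0.0769
P(|1>) = |beta|^2 = 0.0769

0.0769


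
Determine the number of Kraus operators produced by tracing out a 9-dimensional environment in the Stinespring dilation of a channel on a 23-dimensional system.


Tracing out the environment in an orthonormal basis {|i>_E} gives Kraus operators K_i = <i|_E U |0>_E.
Number of Kraus operators = dim(H_env) = d_env
= 9

9


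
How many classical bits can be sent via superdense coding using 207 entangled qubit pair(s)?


Superdense coding allows 2 classical bits per shared entangled pair.
207 pair(s) -> 2 * 207 = 414 classical bits

414


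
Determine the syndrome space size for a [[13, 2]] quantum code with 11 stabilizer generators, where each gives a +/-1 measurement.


Each stabilizer generator gives a binary (+1 or -1) measurement outcome.
With 11 independent generators:
Total syndromes = 2^11
= 2048

2048


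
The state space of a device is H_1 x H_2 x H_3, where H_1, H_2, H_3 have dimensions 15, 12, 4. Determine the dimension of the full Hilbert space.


dim(H_1 x H_2 x H_3) = 15 * 12 * 4
= 180 * 4
= 720

720


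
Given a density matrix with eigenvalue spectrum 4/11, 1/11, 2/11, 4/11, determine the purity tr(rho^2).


tr(rho^2) = sum of eigenvalues squared
= (4/11)^2 + (1/11)^2 + (2/11)^2 + (4/11)^2
= (16 + 1 + 4 + 16) / 121
= 37/121
= 0.3058

0.3058


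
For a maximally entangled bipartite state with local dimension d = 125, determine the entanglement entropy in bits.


For a maximally entangled state in d x d:
S = log2(d) = log2(125)
= 6.9658

6.9658


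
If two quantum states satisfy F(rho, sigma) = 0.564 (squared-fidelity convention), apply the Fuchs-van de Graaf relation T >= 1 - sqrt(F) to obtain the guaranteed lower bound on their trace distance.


Fuchs-van de Graaf (squared-fidelity convention): 1 - sqrt(F) <= T <= sqrt(1 - F).
Lower bound: T >= 1 - sqrt(F)
sqrt(F) = sqrt(0.564) = 0.7510
T >= 1 - 0.7510
T >= 0.2490

0.2490


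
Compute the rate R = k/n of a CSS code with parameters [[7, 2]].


Code rate R = k/n
= 2/7
= 0.2857

0.2857


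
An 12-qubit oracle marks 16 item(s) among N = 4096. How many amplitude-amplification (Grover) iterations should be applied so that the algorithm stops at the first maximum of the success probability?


After j Grover iterations the success probability is P(j) = sin^2((2j+1)*theta), where sin(theta) = sqrt(k/N).
N = 2^12 = 4096, k = 16
sin(theta) = sqrt(k/N) = 0.0625
theta = arcsin(sqrt(k/N)) = 0.0625407618 rad
P(j) reaches its first maximum when (2j+1)*theta is as close as possible to pi/2, i.e. j = round(pi/(4*theta) - 1/2).
pi/(4*theta) - 1/2 = 12.0582
(For comparison, the common estimate pi/4 * sqrt(N/k) = 12.5664; the exact maximiser is used here.)
Optimal iterations = 12

12


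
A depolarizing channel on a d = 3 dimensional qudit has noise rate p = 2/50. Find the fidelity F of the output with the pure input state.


F = (1-p) + p/d
= (1 - 0.0400) + 0.0400/3
= 0.9600 + 0.0133
= 0.9733

0.9733


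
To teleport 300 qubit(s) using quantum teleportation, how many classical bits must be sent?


Quantum teleportation requires 2 classical bits per qubit teleported.
300 qubit(s) -> 2 * 300 = 600 classical bits

600


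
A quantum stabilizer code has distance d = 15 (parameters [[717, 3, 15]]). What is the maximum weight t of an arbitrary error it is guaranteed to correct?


Code parameters: [[717, 3, 15]], distance d = 15.
Number of correctable errors = floor((d-1)/2)
= floor((15 - 1)/2)
= floor(14/2)
= 7

7


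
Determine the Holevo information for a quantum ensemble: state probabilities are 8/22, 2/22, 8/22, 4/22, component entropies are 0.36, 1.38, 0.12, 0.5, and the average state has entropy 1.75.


chi = S(rho) - sum_i p_i * S(rho_i)
Weighted entropy = 8/22 * 0.36 + 2/22 * 1.38 + 8/22 * 0.12 + 4/22 * 0.5
= 0.3909
chi = 1.75 - 0.3909
= 1.3591

1.3591


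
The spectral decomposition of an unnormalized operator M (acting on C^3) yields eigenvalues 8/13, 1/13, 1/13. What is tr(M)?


tr(M) = sum of eigenvalues
= 8/13 + 1/13 + 1/13
= 10/13
= 0.7692

0.7692


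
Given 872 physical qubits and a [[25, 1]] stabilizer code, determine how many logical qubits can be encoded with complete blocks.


Each code block uses 25 physical qubits for 1 logical qubit(s).
Number of complete blocks = floor(872 / 25) = 34
Logical qubits = 34 * 1
= 34

34


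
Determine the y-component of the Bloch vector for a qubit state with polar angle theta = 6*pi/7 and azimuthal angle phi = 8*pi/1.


theta = 2.6928, phi = 25.1327
r_y = sin(theta)*sin(phi) = 0.4339 * 0.0000
r_y = 0.0000

0.0000


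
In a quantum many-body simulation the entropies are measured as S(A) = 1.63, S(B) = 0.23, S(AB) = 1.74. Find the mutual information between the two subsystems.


I(A:B) = S(A) + S(B) - S(AB)
= 1.63 + 0.23 - 1.74
= 0.1200

0.1200


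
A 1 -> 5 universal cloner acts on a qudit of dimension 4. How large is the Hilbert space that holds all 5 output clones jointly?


Output space = H^(tensor 5) where dim(H) = 4
dim = 4^5
= 16 (after 2 factors)
= 64 (after 3 factors)
= 256 (after 4 factors)
= 1024 (after 5 factors)
= 1024

1024


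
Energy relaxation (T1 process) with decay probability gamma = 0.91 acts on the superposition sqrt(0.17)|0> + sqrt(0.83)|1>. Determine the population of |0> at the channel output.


For amplitude damping with parameter gamma on state sqrt(a)|0> + sqrt(b)|1>:
alpha^2 = 0.17, beta^2 = 0.83
P(|0>) = alpha^2 + gamma * beta^2
= 0.17 + 0.91 * 0.83
= 0.17 + 0.7553
= 0.9253

0.9253


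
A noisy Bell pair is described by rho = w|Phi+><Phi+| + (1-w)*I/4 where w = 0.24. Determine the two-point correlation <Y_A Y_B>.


|Phi+> = (|00> + |11>)/sqrt(2)
For the pure Bell state, <Y_A Y_B> = -1 (Bell-state Pauli correlator).
The maximally-mixed part I/4 has tr(I/4 * P tensor P) = 0 for any traceless Pauli P.
So <Y_A Y_B>_rho = w * (-1) + (1 - w) * 0
= 0.24 * (-1)
= -0.2400

-0.2400


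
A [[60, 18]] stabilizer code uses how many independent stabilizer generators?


For an [[n,k]] stabilizer code:
Number of stabilizer generators = n - k
= 60 - 18
= 42

42


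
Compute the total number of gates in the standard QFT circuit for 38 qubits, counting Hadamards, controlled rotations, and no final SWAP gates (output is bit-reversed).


Hadamard gates: 38
Controlled rotations: n*(n-1)/2 = 38*37/2 = 703
SWAP gates: 0 (omitted)
Total = 38 + 703
= 741

741


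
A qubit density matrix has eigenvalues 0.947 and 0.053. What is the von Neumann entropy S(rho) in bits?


S = -p*log2(p) - (1-p)*log2(1-p)
p = 0.9470, 1-p = 0.0530
= -0.9470 * log2(0.9470) - 0.0530 * log2(0.0530)
= -(-0.0744) - (-0.2246)
= 0.2990

0.2990


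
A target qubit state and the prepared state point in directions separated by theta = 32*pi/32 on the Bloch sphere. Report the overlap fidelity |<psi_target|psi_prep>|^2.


For states separated by angle theta on Bloch sphere:
F = cos^2(theta/2)
theta = 32*pi/32 = 3.1416
theta/2 = 1.5708
cos(theta/2) = 0.0000
F = 0.0000

0.0000


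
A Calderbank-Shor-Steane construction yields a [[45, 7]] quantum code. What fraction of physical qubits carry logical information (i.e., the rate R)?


Code rate R = k/n
= 7/45
= 0.1556

0.1556


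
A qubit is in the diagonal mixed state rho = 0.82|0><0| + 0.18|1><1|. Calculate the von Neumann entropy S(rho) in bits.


S = -p*log2(p) - (1-p)*log2(1-p)
p = 0.8200, 1-p = 0.1800
= -0.8200 * log2(0.8200) - 0.1800 * log2(0.1800)
= -(-0.2348) - (-0.4453)
= 0.6801

0.6801


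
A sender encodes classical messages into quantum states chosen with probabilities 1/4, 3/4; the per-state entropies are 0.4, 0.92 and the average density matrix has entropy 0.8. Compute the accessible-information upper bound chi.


chi = S(rho) - sum_i p_i * S(rho_i)
Weighted entropy = 1/4 * 0.4 + 3/4 * 0.92
= 0.7900
chi = 0.8 - 0.7900
= 0.0100

0.0100


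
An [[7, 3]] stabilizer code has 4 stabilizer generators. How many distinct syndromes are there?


Each stabilizer generator gives a binary (+1 or -1) measurement outcome.
With 4 independent generators:
Total syndromes = 2^4
= 16

16


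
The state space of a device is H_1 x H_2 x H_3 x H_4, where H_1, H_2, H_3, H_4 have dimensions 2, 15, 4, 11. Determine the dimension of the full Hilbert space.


dim(H_1 x H_2 x H_3 x H_4) = 2 * 15 * 4 * 11
= 30 * 4 * 11
= 120 * 11
= 1320

1320


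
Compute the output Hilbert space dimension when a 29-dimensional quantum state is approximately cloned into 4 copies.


Output space = H^(tensor 4) where dim(H) = 29
dim = 29^4
= 841 (after 2 factors)
= 24389 (after 3 factors)
= 707281 (after 4 factors)
= 707281

707281


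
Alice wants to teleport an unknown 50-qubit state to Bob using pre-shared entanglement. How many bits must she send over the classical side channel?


Quantum teleportation requires 2 classical bits per qubit teleported.
50 qubit(s) -> 2 * 50 = 100 classical bits

100


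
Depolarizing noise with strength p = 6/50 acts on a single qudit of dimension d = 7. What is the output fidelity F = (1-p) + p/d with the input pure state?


F = (1-p) + p/d
= (1 - 0.1200) + 0.1200/7
= 0.8800 + 0.0171
= 0.8971

0.8971


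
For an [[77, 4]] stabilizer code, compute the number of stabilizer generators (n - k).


For an [[n,k]] stabilizer code:
Number of stabilizer generators = n - k
= 77 - 4
= 73

73


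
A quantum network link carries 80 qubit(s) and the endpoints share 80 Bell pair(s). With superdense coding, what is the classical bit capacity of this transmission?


Superdense coding allows 2 classical bits per shared entangled pair.
80 pair(s) -> 2 * 80 = 160 classical bits

160


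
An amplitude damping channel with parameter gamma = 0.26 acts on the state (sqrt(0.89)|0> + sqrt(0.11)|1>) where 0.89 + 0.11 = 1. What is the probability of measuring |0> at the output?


For amplitude damping with parameter gamma on state sqrt(a)|0> + sqrt(b)|1>:
alpha^2 = 0.89, beta^2 = 0.11
P(|0>) = alpha^2 + gamma * beta^2
= 0.89 + 0.26 * 0.11
= 0.89 + 0.0286
= 0.9186

0.9186


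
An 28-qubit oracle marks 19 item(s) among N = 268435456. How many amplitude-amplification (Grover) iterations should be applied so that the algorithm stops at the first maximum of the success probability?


After j Grover iterations the success probability is P(j) = sin^2((2j+1)*theta), where sin(theta) = sqrt(k/N).
N = 2^28 = 268435456, k = 19
sin(theta) = sqrt(k/N) = 0.0002660460781
theta = arcsin(sqrt(k/N)) = 0.0002660460812 rad
P(j) reaches its first maximum when (2j+1)*theta is as close as possible to pi/2, i.e. j = round(pi/(4*theta) - 1/2).
pi/(4*theta) - 1/2 = 2951.6133
(For comparison, the common estimate pi/4 * sqrt(N/k) = 2952.1133; the exact maximiser is used here.)
Optimal iterations = 2952

2952


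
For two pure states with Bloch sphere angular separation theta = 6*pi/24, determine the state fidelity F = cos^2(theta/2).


For states separated by angle theta on Bloch sphere:
F = cos^2(theta/2)
theta = 6*pi/24 = 0.7854
theta/2 = 0.3927
cos(theta/2) = 0.9239
F = 0.8536

0.8536


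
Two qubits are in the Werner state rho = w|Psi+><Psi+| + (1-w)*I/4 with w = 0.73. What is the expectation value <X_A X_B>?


|Psi+> = (|01> + |10>)/sqrt(2)
For the pure Bell state, <X_A X_B> = +1 (Bell-state Pauli correlator).
The maximally-mixed part I/4 has tr(I/4 * P tensor P) = 0 for any traceless Pauli P.
So <X_A X_B>_rho = w * (+1) + (1 - w) * 0
= 0.73 * (+1)
= 0.7300

0.7300


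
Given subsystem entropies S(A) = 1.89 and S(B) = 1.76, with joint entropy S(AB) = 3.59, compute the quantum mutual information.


I(A:B) = S(A) + S(B) - S(AB)
= 1.89 + 1.76 - 3.59
= 0.0600

0.0600


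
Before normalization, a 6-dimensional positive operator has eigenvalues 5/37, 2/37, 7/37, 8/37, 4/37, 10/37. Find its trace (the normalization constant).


tr(M) = sum of eigenvalues
= 5/37 + 2/37 + 7/37 + 8/37 + 4/37 + 10/37
= 36/37
= 0.9730

0.9730


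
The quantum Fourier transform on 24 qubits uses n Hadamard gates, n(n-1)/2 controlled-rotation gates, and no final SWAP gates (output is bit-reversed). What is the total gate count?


Hadamard gates: 24
Controlled rotations: n*(n-1)/2 = 24*23/2 = 276
SWAP gates: 0 (omitted)
Total = 24 + 276
= 300

300


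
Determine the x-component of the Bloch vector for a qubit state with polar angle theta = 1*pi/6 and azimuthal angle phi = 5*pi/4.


theta = 0.5236, phi = 3.9270
r_x = sin(theta)*cos(phi) = 0.5000 * -0.7071
r_x = -0.3536

-0.3536


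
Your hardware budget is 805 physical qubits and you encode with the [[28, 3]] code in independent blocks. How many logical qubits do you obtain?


Each code block uses 28 physical qubits for 3 logical qubit(s).
Number of complete blocks = floor(805 / 28) = 28
Logical qubits = 28 * 3
= 84

84


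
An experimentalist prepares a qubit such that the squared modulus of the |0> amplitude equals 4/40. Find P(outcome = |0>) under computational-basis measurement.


|alpha|^2 = 4/40 = 0.1000
|beta|^2 = 1 - 4/40 = 36/40 = 0.9000
P(|0>) = |alpha|^2 = 0.1000

0.1000


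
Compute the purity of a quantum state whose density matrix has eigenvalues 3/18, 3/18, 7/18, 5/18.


tr(rho^2) = sum of eigenvalues squared
= (3/18)^2 + (3/18)^2 + (7/18)^2 + (5/18)^2
= (9 + 9 + 49 + 25) / 324
= 92/324
= 0.2840

0.2840


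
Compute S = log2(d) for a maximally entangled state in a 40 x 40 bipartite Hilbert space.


For a maximally entangled state in d x d:
S = log2(d) = log2(40)
= 5.3219

5.3219


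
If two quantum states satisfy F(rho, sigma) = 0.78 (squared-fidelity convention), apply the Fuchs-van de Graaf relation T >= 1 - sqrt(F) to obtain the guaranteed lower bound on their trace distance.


Fuchs-van de Graaf (squared-fidelity convention): 1 - sqrt(F) <= T <= sqrt(1 - F).
Lower bound: T >= 1 - sqrt(F)
sqrt(F) = sqrt(0.78) = 0.8832
T >= 1 - 0.8832
T >= 0.1168

0.1168


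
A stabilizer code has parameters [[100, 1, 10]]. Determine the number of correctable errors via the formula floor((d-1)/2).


Code parameters: [[100, 1, 10]], distance d = 10.
Number of correctable errors = floor((d-1)/2)
= floor((10 - 1)/2)
= floor(9/2)
= 4

4


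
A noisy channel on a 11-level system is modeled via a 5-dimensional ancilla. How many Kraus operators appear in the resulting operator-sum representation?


Tracing out the environment in an orthonormal basis {|i>_E} gives Kraus operators K_i = <i|_E U |0>_E.
Number of Kraus operators = dim(H_env) = d_env
= 5

5


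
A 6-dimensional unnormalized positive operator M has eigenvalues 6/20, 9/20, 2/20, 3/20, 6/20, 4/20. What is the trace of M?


tr(M) = sum of eigenvalues
= 6/20 + 9/20 + 2/20 + 3/20 + 6/20 + 4/20
= 30/20
= 1.5000

1.5000


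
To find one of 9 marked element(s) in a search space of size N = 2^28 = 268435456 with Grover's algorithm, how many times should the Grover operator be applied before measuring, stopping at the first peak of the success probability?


After j Grover iterations the success probability is P(j) = sin^2((2j+1)*theta), where sin(theta) = sqrt(k/N).
N = 2^28 = 268435456, k = 9
sin(theta) = sqrt(k/N) = 0.0001831054688
theta = arcsin(sqrt(k/N)) = 0.0001831054698 rad
P(j) reaches its first maximum when (2j+1)*theta is as close as possible to pi/2, i.e. j = round(pi/(4*theta) - 1/2).
pi/(4*theta) - 1/2 = 4288.8211
(For comparison, the common estimate pi/4 * sqrt(N/k) = 4289.3212; the exact maximiser is used here.)
Optimal iterations = 4289

4289


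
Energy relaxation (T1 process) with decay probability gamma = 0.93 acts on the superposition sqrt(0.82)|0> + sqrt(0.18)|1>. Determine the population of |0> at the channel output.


For amplitude damping with parameter gamma on state sqrt(a)|0> + sqrt(b)|1>:
alpha^2 = 0.82, beta^2 = 0.18
P(|0>) = alpha^2 + gamma * beta^2
= 0.82 + 0.93 * 0.18
= 0.82 + 0.1674
= 0.9874

0.9874


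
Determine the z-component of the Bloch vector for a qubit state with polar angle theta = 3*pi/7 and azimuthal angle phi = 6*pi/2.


theta = 1.3464, phi = 9.4248
r_z = cos(theta) = 0.2225

0.2225


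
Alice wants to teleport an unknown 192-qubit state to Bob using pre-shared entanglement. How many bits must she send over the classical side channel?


Quantum teleportation requires 2 classical bits per qubit teleported.
192 qubit(s) -> 2 * 192 = 384 classical bits

384


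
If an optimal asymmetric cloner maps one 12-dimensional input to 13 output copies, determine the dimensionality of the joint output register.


Output space = H^(tensor 13) where dim(H) = 12
dim = 12^13
= 144 (after 2 factors)
= 1728 (after 3 factors)
= 20736 (after 4 factors)
= 248832 (after 5 factors)
= 2985984 (after 6 factors)
= 35831808 (after 7 factors)
= 429981696 (after 8 factors)
= 5159780352 (after 9 factors)
= 61917364224 (after 10 factors)
= 743008370688 (after 11 factors)
= 8916100448256 (after 12 factors)
= 106993205379072 (after 13 factors)
= 106993205379072

106993205379072


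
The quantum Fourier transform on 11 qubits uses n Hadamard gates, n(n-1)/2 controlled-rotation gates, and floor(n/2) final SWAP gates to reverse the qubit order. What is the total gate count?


Hadamard gates: 11
Controlled rotations: n*(n-1)/2 = 11*10/2 = 55
SWAP gates: floor(n/2) = floor(11/2) = 5
Total = 11 + 55 + 5
= 71

71


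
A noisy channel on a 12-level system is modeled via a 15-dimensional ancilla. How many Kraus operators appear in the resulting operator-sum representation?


Tracing out the environment in an orthonormal basis {|i>_E} gives Kraus operators K_i = <i|_E U |0>_E.
Number of Kraus operators = dim(H_env) = d_env
= 15

15


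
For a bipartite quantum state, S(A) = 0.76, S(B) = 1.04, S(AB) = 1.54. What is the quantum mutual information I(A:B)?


I(A:B) = S(A) + S(B) - S(AB)
= 0.76 + 1.04 - 1.54
= 0.2600

0.2600


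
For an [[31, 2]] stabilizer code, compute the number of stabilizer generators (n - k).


For an [[n,k]] stabilizer code:
Number of stabilizer generators = n - k
= 31 - 2
= 29

29


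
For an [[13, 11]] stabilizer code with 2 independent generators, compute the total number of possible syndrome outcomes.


Each stabilizer generator gives a binary (+1 or -1) measurement outcome.
With 2 independent generators:
Total syndromes = 2^2
= 4

4


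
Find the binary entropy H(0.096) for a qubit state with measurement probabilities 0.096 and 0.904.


S = -p*log2(p) - (1-p)*log2(1-p)
p = 0.0960, 1-p = 0.9040
= -0.0960 * log2(0.0960) - 0.9040 * log2(0.9040)
= -(-0.3246) - (-0.1316)
= 0.4562

0.4562


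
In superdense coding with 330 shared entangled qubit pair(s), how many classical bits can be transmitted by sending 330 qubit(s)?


Superdense coding allows 2 classical bits per shared entangled pair.
330 pair(s) -> 2 * 330 = 660 classical bits

660


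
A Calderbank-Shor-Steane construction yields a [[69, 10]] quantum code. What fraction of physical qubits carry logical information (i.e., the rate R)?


Code rate R = k/n
= 10/69
= 0.1449

0.1449


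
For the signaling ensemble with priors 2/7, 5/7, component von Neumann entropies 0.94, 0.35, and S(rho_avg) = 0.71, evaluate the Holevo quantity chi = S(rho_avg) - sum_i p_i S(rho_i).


chi = S(rho) - sum_i p_i * S(rho_i)
Weighted entropy = 2/7 * 0.94 + 5/7 * 0.35
= 0.5186
chi = 0.71 - 0.5186
= 0.1914

0.1914


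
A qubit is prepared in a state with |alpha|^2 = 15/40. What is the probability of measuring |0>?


|alpha|^2 = 15/40 = 0.3750
|beta|^2 = 1 - 15/40 = 25/40 = 0.6250
P(|0>) = |alpha|^2 = 0.3750

0.3750


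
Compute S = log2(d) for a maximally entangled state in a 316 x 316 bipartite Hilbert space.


For a maximally entangled state in d x d:
S = log2(d) = log2(316)
= 8.3038

8.3038


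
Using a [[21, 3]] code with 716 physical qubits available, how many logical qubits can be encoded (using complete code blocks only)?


Each code block uses 21 physical qubits for 3 logical qubit(s).
Number of complete blocks = floor(716 / 21) = 34
Logical qubits = 34 * 3
= 102

102


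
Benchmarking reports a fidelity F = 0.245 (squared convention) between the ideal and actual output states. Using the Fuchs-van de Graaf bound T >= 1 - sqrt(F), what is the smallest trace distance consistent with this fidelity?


Fuchs-van de Graaf (squared-fidelity convention): 1 - sqrt(F) <= T <= sqrt(1 - F).
Lower bound: T >= 1 - sqrt(F)
sqrt(F) = sqrt(0.245) = 0.4950
T >= 1 - 0.4950
T >= 0.5050

0.5050


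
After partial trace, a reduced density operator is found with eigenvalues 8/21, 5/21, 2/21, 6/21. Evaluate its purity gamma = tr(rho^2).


tr(rho^2) = sum of eigenvalues squared
= (8/21)^2 + (5/21)^2 + (2/21)^2 + (6/21)^2
= (64 + 25 + 4 + 36) / 441
= 129/441
= 0.2925

0.2925


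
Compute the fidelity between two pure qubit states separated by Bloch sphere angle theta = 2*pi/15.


For states separated by angle theta on Bloch sphere:
F = cos^2(theta/2)
theta = 2*pi/15 = 0.4189
theta/2 = 0.2094
cos(theta/2) = 0.9781
F = 0.9568

0.9568


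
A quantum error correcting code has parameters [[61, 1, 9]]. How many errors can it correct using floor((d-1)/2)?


Code parameters: [[61, 1, 9]], distance d = 9.
Number of correctable errors = floor((d-1)/2)
= floor((9 - 1)/2)
= floor(8/2)
= 4

4


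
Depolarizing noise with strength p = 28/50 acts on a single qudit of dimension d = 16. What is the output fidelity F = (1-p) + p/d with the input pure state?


F = (1-p) + p/d
= (1 - 0.5600) + 0.5600/16
= 0.4400 + 0.0350
= 0.4750

0.4750


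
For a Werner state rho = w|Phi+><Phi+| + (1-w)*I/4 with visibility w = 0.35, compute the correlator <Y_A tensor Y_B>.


|Phi+> = (|00> + |11>)/sqrt(2)
For the pure Bell state, <Y_A Y_B> = -1 (Bell-state Pauli correlator).
The maximally-mixed part I/4 has tr(I/4 * P tensor P) = 0 for any traceless Pauli P.
So <Y_A Y_B>_rho = w * (-1) + (1 - w) * 0
= 0.35 * (-1)
= -0.3500

-0.3500


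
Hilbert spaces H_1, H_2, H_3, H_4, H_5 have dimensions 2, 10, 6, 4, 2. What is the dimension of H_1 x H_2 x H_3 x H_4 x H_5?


dim(H_1 x H_2 x H_3 x H_4 x H_5) = 2 * 10 * 6 * 4 * 2
= 20 * 6 * 4 * 2
= 120 * 4 * 2
= 480 * 2
= 960

960


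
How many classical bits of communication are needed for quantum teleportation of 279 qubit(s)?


Quantum teleportation requires 2 classical bits per qubit teleported.
279 qubit(s) -> 2 * 279 = 558 classical bits

558


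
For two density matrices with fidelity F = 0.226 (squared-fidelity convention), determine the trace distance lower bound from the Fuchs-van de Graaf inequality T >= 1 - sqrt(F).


Fuchs-van de Graaf (squared-fidelity convention): 1 - sqrt(F) <= T <= sqrt(1 - F).
Lower bound: T >= 1 - sqrt(F)
sqrt(F) = sqrt(0.226) = 0.4754
T >= 1 - 0.4754
T >= 0.5246

0.5246


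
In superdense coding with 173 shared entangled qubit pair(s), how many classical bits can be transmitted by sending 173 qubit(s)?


Superdense coding allows 2 classical bits per shared entangled pair.
173 pair(s) -> 2 * 173 = 346 classical bits

346


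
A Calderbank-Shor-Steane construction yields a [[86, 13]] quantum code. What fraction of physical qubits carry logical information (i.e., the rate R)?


Code rate R = k/n
= 13/86
= 0.1512

0.1512


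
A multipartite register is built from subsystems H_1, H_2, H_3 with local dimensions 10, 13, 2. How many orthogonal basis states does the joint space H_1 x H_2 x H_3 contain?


dim(H_1 x H_2 x H_3) = 10 * 13 * 2
= 130 * 2
= 260

260


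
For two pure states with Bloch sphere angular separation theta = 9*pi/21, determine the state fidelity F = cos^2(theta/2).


For states separated by angle theta on Bloch sphere:
F = cos^2(theta/2)
theta = 9*pi/21 = 1.3464
theta/2 = 0.6732
cos(theta/2) = 0.7818
F = 0.6113

0.6113


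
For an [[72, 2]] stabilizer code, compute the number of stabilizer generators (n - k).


For an [[n,k]] stabilizer code:
Number of stabilizer generators = n - k
= 72 - 2
= 70

70


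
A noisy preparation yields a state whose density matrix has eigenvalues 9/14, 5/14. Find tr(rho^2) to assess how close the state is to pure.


tr(rho^2) = sum of eigenvalues squared
= (9/14)^2 + (5/14)^2
= (81 + 25) / 196
= 106/196
= 0.5408

0.5408


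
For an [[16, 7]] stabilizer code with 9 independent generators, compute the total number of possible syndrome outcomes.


Each stabilizer generator gives a binary (+1 or -1) measurement outcome.
With 9 independent generators:
Total syndromes = 2^9
= 512

512


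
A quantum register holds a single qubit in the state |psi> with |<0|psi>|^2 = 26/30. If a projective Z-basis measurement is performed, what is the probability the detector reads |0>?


|alpha|^2 = 26/30 = 0.8667
|beta|^2 = 1 - 26/30 = 4/30 = 0.1333
P(|0>) = |alpha|^2 = 0.8667

0.8667


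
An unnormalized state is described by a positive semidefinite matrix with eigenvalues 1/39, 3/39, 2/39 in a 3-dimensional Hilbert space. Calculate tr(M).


tr(M) = sum of eigenvalues
= 1/39 + 3/39 + 2/39
= 6/39
= 0.1538

0.1538


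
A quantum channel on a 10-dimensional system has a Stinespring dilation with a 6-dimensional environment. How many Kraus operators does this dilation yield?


Tracing out the environment in an orthonormal basis {|i>_E} gives Kraus operators K_i = <i|_E U |0>_E.
Number of Kraus operators = dim(H_env) = d_env
= 6

6


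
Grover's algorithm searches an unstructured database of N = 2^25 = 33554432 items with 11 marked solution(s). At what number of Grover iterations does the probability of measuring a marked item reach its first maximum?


After j Grover iterations the success probability is P(j) = sin^2((2j+1)*theta), where sin(theta) = sqrt(k/N).
N = 2^25 = 33554432, k = 11
sin(theta) = sqrt(k/N) = 0.0005725605176
theta = arcsin(sqrt(k/N)) = 0.0005725605488 rad
P(j) reaches its first maximum when (2j+1)*theta is as close as possible to pi/2, i.e. j = round(pi/(4*theta) - 1/2).
pi/(4*theta) - 1/2 = 1371.2294
(For comparison, the common estimate pi/4 * sqrt(N/k) = 1371.7295; the exact maximiser is used here.)
Optimal iterations = 1371

1371


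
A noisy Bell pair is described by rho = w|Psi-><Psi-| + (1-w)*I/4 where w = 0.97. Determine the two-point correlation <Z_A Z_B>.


|Psi-> = (|01> - |10>)/sqrt(2)
For the pure Bell state, <Z_A Z_B> = -1 (Bell-state Pauli correlator).
The maximally-mixed part I/4 has tr(I/4 * P tensor P) = 0 for any traceless Pauli P.
So <Z_A Z_B>_rho = w * (-1) + (1 - w) * 0
= 0.97 * (-1)
= -0.9700

-0.9700


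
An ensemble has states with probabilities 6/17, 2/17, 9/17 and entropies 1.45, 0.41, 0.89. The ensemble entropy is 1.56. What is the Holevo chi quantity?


chi = S(rho) - sum_i p_i * S(rho_i)
Weighted entropy = 6/17 * 1.45 + 2/17 * 0.41 + 9/17 * 0.89
= 1.0312
chi = 1.56 - 1.0312
= 0.5288

0.5288


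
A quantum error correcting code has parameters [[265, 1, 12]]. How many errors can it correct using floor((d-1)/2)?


Code parameters: [[265, 1, 12]], distance d = 12.
Number of correctable errors = floor((d-1)/2)
= floor((12 - 1)/2)
= floor(11/2)
= 5

5


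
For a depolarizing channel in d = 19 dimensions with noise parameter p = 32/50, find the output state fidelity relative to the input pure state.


F = (1-p) + p/d
= (1 - 0.6400) + 0.6400/19
= 0.3600 + 0.0337
= 0.3937

0.3937


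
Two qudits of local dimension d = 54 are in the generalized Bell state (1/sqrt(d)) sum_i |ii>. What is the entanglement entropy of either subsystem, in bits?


For a maximally entangled state in d x d:
S = log2(d) = log2(54)
= 5.7549

5.7549


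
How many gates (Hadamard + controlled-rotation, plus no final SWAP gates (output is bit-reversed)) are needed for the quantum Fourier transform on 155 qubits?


Hadamard gates: 155
Controlled rotations: n*(n-1)/2 = 155*154/2 = 11935
SWAP gates: 0 (omitted)
Total = 155 + 11935
= 12090

12090
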